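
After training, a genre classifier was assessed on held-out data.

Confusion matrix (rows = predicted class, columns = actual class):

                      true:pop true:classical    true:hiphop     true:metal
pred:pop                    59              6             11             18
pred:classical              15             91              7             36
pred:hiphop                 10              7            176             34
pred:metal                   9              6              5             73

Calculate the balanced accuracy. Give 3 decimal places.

Balanced accuracy = mean of per-class recall.
  pop: recall = 59/93 = 0.6344
  classical: recall = 91/110 = 0.8273
  hiphop: recall = 176/199 = 0.8844
  metal: recall = 73/161 = 0.4534
Mean = (0.6344 + 0.8273 + 0.8844 + 0.4534) / 4 = 0.700

0.700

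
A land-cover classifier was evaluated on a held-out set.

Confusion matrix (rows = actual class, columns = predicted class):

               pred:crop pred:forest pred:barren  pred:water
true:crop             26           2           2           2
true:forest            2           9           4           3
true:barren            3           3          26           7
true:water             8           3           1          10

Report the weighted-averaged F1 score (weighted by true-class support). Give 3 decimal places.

0.638

Per-class F1 score (2·TP/(2·TP+FP+FN)):
  crop: TP=26, FP=2+3+8=13, FN=2+2+2=6 → 52/71 = 0.7324
  forest: TP=9, FP=2+3+3=8, FN=2+4+3=9 → 18/35 = 0.5143
  barren: TP=26, FP=2+4+1=7, FN=3+3+7=13 → 52/72 = 0.7222
  water: TP=10, FP=2+3+7=12, FN=8+3+1=12 → 20/44 = 0.4545
Weighted-F1 score = Σ (supportᵢ/N)·F1 scoreᵢ with N=111: (32/111)·0.7324 + (18/111)·0.5143 + (39/111)·0.7222 + (22/111)·0.4545 = 0.638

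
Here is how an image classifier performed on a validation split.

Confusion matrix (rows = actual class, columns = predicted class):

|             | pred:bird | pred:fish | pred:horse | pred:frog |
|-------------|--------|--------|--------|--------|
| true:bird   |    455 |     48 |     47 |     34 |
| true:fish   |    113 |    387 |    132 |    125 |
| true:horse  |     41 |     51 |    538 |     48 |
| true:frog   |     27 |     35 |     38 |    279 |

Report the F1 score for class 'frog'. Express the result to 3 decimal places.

Take TP from the diagonal, FP from the rest of the 'frog' prediction marginal, FN from the rest of the 'frog' actual marginal.
F1 score = 2·TP/(2·TP+FP+FN).
frog: TP=279, FP=34+125+48=207, FN=27+35+38=100 → 558/865 = 0.6451

0.645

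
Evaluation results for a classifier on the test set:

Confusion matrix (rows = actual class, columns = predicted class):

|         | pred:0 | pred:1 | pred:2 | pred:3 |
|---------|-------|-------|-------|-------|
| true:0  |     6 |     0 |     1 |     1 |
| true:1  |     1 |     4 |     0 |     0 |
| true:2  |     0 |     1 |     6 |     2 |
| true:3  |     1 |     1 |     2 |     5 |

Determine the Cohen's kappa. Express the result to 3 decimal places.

0.566

Observed agreement pₒ = trace/N = 21/31 = 0.6774
Expected agreement pₑ = Σ (rowᵢ·colᵢ)/N² = (8·8 + 5·6 + 9·9 + 9·8)/31² = 0.2570
κ = (pₒ − pₑ)/(1 − pₑ) = (0.6774 − 0.2570)/(1 − 0.2570) = 0.566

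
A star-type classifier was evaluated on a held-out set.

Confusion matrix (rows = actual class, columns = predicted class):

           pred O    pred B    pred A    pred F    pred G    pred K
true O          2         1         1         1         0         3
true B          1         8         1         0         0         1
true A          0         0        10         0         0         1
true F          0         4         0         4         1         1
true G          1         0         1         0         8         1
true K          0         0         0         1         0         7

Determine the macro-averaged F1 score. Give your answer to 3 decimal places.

0.628

Per-class F1 score (2·TP/(2·TP+FP+FN)):
  O: TP=2, FP=1+0+0+1+0=2, FN=1+1+1+0+3=6 → 4/12 = 0.3333
  B: TP=8, FP=1+0+4+0+0=5, FN=1+1+0+0+1=3 → 16/24 = 0.6667
  A: TP=10, FP=1+1+0+1+0=3, FN=0+0+0+0+1=1 → 20/24 = 0.8333
  F: TP=4, FP=1+0+0+0+1=2, FN=0+4+0+1+1=6 → 8/16 = 0.5000
  G: TP=8, FP=0+0+0+1+0=1, FN=1+0+1+0+1=3 → 16/20 = 0.8000
  K: TP=7, FP=3+1+1+1+1=7, FN=0+0+0+1+0=1 → 14/22 = 0.6364
Macro-F1 score = mean = (0.3333 + 0.6667 + 0.8333 + 0.5000 + 0.8000 + 0.6364) / 6 = 0.628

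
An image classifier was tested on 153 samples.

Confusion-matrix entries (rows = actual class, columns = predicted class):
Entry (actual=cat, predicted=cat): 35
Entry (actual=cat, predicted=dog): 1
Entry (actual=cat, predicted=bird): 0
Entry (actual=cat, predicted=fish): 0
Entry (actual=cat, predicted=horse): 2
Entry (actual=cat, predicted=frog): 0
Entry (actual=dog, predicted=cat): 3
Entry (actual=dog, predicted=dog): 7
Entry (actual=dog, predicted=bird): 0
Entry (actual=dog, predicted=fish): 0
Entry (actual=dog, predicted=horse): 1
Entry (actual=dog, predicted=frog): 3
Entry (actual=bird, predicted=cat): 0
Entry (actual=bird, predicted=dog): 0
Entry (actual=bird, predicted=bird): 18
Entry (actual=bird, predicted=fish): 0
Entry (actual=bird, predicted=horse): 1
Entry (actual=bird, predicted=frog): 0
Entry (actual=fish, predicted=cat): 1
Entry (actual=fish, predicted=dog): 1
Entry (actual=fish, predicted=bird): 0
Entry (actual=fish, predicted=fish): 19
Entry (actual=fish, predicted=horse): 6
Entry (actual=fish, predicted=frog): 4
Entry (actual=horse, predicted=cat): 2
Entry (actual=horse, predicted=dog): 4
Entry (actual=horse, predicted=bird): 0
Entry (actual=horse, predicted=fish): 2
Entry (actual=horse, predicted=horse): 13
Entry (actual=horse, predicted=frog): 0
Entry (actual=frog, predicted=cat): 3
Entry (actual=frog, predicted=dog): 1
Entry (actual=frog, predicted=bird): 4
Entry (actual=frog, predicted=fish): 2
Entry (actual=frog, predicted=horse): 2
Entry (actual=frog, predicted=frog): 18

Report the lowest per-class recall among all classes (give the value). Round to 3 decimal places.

0.500

Per-class recall (TP/(TP+FN)):
  cat: TP=35, FN=1+0+0+2+0=3 → 35/38 = 0.9211
  dog: TP=7, FN=3+0+0+1+3=7 → 7/14 = 0.5000
  bird: TP=18, FN=0+0+0+1+0=1 → 18/19 = 0.9474
  fish: TP=19, FN=1+1+0+6+4=12 → 19/31 = 0.6129
  horse: TP=13, FN=2+4+0+2+0=8 → 13/21 = 0.6190
  frog: TP=18, FN=3+1+4+2+2=12 → 18/30 = 0.6000
Lowest is class 'dog' with recall = 0.500.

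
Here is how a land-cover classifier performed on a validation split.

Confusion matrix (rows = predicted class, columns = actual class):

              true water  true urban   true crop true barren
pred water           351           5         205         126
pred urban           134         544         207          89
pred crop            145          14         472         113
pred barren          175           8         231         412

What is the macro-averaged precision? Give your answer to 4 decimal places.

Per-class precision (TP/(TP+FP)):
  water: TP=351, FP=5+205+126=336 → 351/687 = 0.51092
  urban: TP=544, FP=134+207+89=430 → 544/974 = 0.55852
  crop: TP=472, FP=145+14+113=272 → 472/744 = 0.63441
  barren: TP=412, FP=175+8+231=414 → 412/826 = 0.49879
Macro-precision = mean = (0.51092 + 0.55852 + 0.63441 + 0.49879) / 4 = 0.5507

0.5507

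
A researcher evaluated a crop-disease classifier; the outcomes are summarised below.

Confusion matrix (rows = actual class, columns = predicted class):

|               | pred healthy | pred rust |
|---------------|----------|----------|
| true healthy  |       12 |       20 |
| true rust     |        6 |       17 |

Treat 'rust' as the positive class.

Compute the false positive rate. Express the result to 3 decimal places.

FPR = FP/(FP+TN) = 20/(20+12) = 0.625

0.625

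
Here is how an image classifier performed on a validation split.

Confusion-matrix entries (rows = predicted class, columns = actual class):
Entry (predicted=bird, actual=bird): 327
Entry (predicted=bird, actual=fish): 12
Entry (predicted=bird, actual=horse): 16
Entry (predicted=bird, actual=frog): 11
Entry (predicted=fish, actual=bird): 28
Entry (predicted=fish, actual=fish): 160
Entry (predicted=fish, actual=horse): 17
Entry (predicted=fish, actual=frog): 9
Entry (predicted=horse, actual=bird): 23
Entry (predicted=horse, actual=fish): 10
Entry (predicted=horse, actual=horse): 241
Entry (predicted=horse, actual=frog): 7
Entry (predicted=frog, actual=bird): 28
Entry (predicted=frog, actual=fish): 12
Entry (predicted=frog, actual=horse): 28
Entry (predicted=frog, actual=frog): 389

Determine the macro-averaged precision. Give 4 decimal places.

0.8375

Per-class precision (TP/(TP+FP)):
  bird: TP=327, FP=12+16+11=39 → 327/366 = 0.89344
  fish: TP=160, FP=28+17+9=54 → 160/214 = 0.74766
  horse: TP=241, FP=23+10+7=40 → 241/281 = 0.85765
  frog: TP=389, FP=28+12+28=68 → 389/457 = 0.85120
Macro-precision = mean = (0.89344 + 0.74766 + 0.85765 + 0.85120) / 4 = 0.8375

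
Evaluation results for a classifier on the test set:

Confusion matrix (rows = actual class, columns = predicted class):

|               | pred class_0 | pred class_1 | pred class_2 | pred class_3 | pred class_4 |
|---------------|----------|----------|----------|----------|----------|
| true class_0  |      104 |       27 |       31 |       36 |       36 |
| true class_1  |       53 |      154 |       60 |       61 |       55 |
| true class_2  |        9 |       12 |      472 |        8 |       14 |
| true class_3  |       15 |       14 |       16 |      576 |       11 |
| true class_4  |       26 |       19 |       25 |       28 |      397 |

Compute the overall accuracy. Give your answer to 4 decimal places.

Accuracy = trace / total = (104+154+472+576+397=1703) / 2259 = 1703/2259 = 0.7539

0.7539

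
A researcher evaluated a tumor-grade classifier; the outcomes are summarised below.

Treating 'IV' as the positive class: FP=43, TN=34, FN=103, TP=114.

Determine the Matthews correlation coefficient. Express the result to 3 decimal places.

MCC = (TP·TN − FP·FN) / √((TP+FP)(TP+FN)(TN+FP)(TN+FN))
Numerator = 114·34 − 43·103 = -553
Denominator = √(157·217·77·137) = √359393881 = 18957.6866
MCC = -553 / 18957.6866 = -0.029

-0.029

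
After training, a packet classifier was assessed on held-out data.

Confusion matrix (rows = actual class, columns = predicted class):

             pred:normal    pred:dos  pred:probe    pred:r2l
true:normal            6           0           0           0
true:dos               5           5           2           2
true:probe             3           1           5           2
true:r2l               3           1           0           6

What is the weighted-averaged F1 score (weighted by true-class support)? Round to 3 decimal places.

0.534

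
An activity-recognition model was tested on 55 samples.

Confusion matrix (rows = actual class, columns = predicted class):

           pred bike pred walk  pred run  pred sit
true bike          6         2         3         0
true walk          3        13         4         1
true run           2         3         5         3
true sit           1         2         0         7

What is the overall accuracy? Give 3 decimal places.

0.564

Accuracy = trace / total = (6+13+5+7=31) / 55 = 31/55 = 0.564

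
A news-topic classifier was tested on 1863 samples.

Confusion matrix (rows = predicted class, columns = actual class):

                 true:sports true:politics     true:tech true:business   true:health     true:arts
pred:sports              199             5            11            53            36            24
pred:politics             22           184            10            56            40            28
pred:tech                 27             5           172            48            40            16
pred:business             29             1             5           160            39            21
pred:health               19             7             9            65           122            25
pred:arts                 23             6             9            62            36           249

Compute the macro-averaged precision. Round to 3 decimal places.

Per-class precision (TP/(TP+FP)):
  sports: TP=199, FP=5+11+53+36+24=129 → 199/328 = 0.6067
  politics: TP=184, FP=22+10+56+40+28=156 → 184/340 = 0.5412
  tech: TP=172, FP=27+5+48+40+16=136 → 172/308 = 0.5584
  business: TP=160, FP=29+1+5+39+21=95 → 160/255 = 0.6275
  health: TP=122, FP=19+7+9+65+25=125 → 122/247 = 0.4939
  arts: TP=249, FP=23+6+9+62+36=136 → 249/385 = 0.6468
Macro-precision = mean = (0.6067 + 0.5412 + 0.5584 + 0.6275 + 0.4939 + 0.6468) / 6 = 0.579

0.579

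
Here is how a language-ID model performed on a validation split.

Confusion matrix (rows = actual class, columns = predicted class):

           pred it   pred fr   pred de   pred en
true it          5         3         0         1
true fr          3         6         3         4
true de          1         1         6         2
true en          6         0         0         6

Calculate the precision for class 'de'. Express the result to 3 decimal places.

0.667

precision = TP/(TP+FP).
de: TP=6, FP=0+3+0=3 → 6/9 = 0.6667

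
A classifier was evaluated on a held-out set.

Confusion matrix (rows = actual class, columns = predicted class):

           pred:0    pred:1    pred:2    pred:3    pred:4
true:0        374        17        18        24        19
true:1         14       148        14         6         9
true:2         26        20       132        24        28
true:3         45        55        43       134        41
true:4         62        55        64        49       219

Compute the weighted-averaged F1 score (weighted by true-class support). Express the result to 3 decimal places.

0.607

Per-class F1 score (2·TP/(2·TP+FP+FN)):
  0: TP=374, FP=14+26+45+62=147, FN=17+18+24+19=78 → 748/973 = 0.7688
  1: TP=148, FP=17+20+55+55=147, FN=14+14+6+9=43 → 296/486 = 0.6091
  2: TP=132, FP=18+14+43+64=139, FN=26+20+24+28=98 → 264/501 = 0.5269
  3: TP=134, FP=24+6+24+49=103, FN=45+55+43+41=184 → 268/555 = 0.4829
  4: TP=219, FP=19+9+28+41=97, FN=62+55+64+49=230 → 438/765 = 0.5725
Weighted-F1 score = Σ (supportᵢ/N)·F1 scoreᵢ with N=1640: (452/1640)·0.7688 + (191/1640)·0.6091 + (230/1640)·0.5269 + (318/1640)·0.4829 + (449/1640)·0.5725 = 0.607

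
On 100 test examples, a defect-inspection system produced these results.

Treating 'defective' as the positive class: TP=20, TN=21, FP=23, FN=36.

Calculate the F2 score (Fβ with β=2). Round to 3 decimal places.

0.375

Fβ = (1+β²)·TP / ((1+β²)·TP + β²·FN + FP), with β²=4
= 5·20 / (5·20 + 4·36 + 23) = 0.375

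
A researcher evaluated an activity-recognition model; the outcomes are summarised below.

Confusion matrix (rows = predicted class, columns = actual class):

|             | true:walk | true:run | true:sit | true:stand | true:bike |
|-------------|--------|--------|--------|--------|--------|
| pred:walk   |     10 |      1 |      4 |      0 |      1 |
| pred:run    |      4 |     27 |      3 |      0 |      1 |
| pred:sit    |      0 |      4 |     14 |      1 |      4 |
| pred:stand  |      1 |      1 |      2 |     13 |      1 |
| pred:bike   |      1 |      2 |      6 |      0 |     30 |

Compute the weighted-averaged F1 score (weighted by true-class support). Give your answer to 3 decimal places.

Per-class F1 score (2·TP/(2·TP+FP+FN)):
  walk: TP=10, FP=1+4+0+1=6, FN=4+0+1+1=6 → 20/32 = 0.6250
  run: TP=27, FP=4+3+0+1=8, FN=1+4+1+2=8 → 54/70 = 0.7714
  sit: TP=14, FP=0+4+1+4=9, FN=4+3+2+6=15 → 28/52 = 0.5385
  stand: TP=13, FP=1+1+2+1=5, FN=0+0+1+0=1 → 26/32 = 0.8125
  bike: TP=30, FP=1+2+6+0=9, FN=1+1+4+1=7 → 60/76 = 0.7895
Weighted-F1 score = Σ (supportᵢ/N)·F1 scoreᵢ with N=131: (16/131)·0.6250 + (35/131)·0.7714 + (29/131)·0.5385 + (14/131)·0.8125 + (37/131)·0.7895 = 0.711

0.711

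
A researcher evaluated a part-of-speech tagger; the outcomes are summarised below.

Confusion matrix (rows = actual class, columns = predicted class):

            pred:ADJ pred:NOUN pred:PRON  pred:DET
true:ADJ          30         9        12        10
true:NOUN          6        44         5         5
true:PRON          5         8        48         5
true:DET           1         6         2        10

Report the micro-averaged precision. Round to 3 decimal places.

0.641

Micro-averaging pools counts across classes: ΣTP=132, ΣFP=74, ΣFN=74.
Micro-precision = TP/(TP+FP) on pooled counts = 0.641 (equals overall accuracy in single-label multiclass).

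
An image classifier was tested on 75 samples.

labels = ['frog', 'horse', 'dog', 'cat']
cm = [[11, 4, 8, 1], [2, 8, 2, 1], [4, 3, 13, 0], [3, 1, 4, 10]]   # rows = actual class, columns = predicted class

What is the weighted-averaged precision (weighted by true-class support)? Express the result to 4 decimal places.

Per-class precision (TP/(TP+FP)):
  frog: TP=11, FP=2+4+3=9 → 11/20 = 0.55000
  horse: TP=8, FP=4+3+1=8 → 8/16 = 0.50000
  dog: TP=13, FP=8+2+4=14 → 13/27 = 0.48148
  cat: TP=10, FP=1+1+0=2 → 10/12 = 0.83333
Weighted-precision = Σ (supportᵢ/N)·precisionᵢ with N=75: (24/75)·0.55000 + (13/75)·0.50000 + (20/75)·0.48148 + (18/75)·0.83333 = 0.5911

0.5911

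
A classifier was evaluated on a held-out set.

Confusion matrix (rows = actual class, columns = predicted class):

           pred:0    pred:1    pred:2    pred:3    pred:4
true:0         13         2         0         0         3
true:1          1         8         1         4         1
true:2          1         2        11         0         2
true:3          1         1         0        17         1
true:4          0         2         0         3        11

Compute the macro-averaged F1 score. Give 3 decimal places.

0.701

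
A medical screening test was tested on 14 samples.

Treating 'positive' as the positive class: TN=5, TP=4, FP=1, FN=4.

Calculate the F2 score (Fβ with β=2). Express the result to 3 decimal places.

Fβ = (1+β²)·TP / ((1+β²)·TP + β²·FN + FP), with β²=4
= 5·4 / (5·4 + 4·4 + 1) = 0.541

0.541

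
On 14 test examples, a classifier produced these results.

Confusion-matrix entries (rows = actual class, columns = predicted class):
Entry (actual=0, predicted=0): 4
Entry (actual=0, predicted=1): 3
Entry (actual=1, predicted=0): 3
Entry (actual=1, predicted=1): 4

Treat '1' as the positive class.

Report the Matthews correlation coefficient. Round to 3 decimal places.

0.143

MCC = (TP·TN − FP·FN) / √((TP+FP)(TP+FN)(TN+FP)(TN+FN))
Numerator = 4·4 − 3·3 = 7
Denominator = √(7·7·7·7) = √2401 = 49.0000
MCC = 7 / 49.0000 = 0.143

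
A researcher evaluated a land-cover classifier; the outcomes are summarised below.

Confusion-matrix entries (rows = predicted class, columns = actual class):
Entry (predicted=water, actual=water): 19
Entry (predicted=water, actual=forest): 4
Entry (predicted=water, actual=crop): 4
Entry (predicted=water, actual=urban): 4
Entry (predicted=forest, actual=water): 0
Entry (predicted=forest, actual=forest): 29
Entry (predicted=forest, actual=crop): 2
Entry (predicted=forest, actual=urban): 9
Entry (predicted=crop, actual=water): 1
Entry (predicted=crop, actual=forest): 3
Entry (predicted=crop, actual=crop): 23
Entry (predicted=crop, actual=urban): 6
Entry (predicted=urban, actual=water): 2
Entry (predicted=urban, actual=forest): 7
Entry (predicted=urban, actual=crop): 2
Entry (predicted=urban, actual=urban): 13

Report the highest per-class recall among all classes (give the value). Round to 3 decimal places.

Per-class recall (TP/(TP+FN)):
  water: TP=19, FN=0+1+2=3 → 19/22 = 0.8636
  forest: TP=29, FN=4+3+7=14 → 29/43 = 0.6744
  crop: TP=23, FN=4+2+2=8 → 23/31 = 0.7419
  urban: TP=13, FN=4+9+6=19 → 13/32 = 0.4063
Highest is class 'water' with recall = 0.864.

0.864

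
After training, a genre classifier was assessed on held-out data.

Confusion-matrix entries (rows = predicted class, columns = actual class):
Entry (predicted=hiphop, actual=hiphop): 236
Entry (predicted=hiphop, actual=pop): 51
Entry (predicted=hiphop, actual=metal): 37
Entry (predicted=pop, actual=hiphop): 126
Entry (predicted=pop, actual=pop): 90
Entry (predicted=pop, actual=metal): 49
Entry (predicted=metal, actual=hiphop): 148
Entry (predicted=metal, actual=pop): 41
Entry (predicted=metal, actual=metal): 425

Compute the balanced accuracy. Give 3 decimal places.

Balanced accuracy = mean of per-class recall.
  hiphop: recall = 236/510 = 0.4627
  pop: recall = 90/182 = 0.4945
  metal: recall = 425/511 = 0.8317
Mean = (0.4627 + 0.4945 + 0.8317) / 3 = 0.596

0.596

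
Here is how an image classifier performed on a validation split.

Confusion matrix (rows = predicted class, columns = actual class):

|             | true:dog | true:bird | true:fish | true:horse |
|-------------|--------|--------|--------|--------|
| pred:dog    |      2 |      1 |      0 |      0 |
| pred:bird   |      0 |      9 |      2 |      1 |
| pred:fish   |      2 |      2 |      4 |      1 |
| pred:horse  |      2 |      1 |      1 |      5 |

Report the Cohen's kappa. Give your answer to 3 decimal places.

0.456

Observed agreement pₒ = trace/N = 20/33 = 0.6061
Expected agreement pₑ = Σ (rowᵢ·colᵢ)/N² = (6·3 + 13·12 + 7·9 + 7·9)/33² = 0.2755
κ = (pₒ − pₑ)/(1 − pₑ) = (0.6061 − 0.2755)/(1 − 0.2755) = 0.456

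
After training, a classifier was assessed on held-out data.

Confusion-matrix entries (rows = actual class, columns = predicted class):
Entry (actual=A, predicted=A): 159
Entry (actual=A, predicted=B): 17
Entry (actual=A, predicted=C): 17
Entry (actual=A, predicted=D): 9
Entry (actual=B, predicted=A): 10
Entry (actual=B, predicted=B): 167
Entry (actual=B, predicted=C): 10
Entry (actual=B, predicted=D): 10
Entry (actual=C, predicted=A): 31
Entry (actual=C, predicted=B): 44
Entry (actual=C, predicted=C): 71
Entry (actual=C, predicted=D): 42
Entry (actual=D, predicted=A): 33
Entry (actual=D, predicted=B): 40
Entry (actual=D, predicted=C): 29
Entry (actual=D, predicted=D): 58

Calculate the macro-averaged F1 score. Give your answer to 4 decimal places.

Per-class F1 score (2·TP/(2·TP+FP+FN)):
  A: TP=159, FP=10+31+33=74, FN=17+17+9=43 → 318/435 = 0.73103
  B: TP=167, FP=17+44+40=101, FN=10+10+10=30 → 334/465 = 0.71828
  C: TP=71, FP=17+10+29=56, FN=31+44+42=117 → 142/315 = 0.45079
  D: TP=58, FP=9+10+42=61, FN=33+40+29=102 → 116/279 = 0.41577
Macro-F1 score = mean = (0.73103 + 0.71828 + 0.45079 + 0.41577) / 4 = 0.5790

0.5790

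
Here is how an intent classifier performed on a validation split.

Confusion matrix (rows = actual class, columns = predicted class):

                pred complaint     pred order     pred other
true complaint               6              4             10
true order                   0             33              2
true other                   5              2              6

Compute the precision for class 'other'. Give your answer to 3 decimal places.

precision = TP/(TP+FP).
other: TP=6, FP=10+2=12 → 6/18 = 0.3333

0.333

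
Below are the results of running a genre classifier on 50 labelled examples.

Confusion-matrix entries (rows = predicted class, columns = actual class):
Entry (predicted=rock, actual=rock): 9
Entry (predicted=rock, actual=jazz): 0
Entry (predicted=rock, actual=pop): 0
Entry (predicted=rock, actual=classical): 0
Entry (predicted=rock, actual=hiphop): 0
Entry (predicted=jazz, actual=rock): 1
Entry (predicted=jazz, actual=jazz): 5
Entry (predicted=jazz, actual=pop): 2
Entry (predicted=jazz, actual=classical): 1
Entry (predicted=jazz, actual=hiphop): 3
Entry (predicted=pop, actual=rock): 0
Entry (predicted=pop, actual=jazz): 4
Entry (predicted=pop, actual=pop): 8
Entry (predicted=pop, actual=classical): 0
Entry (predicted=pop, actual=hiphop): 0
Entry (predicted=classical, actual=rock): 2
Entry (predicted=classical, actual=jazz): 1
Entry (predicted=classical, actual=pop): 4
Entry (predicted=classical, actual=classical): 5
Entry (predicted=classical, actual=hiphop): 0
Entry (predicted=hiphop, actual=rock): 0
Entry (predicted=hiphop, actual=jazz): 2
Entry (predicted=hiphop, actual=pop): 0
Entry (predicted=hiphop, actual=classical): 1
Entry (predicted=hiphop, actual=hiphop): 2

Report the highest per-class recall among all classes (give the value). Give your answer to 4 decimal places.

Per-class recall (TP/(TP+FN)):
  rock: TP=9, FN=1+0+2+0=3 → 9/12 = 0.75000
  jazz: TP=5, FN=0+4+1+2=7 → 5/12 = 0.41667
  pop: TP=8, FN=0+2+4+0=6 → 8/14 = 0.57143
  classical: TP=5, FN=0+1+0+1=2 → 5/7 = 0.71429
  hiphop: TP=2, FN=0+3+0+0=3 → 2/5 = 0.40000
Highest is class 'rock' with recall = 0.7500.

0.7500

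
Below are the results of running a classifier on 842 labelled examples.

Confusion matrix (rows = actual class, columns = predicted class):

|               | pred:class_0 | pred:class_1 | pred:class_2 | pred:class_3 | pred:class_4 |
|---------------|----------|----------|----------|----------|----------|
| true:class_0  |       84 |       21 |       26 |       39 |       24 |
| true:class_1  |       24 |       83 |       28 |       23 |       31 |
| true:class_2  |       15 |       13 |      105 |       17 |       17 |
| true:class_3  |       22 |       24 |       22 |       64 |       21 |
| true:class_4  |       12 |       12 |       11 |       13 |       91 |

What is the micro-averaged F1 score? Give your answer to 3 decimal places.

Micro-averaging pools counts across classes: ΣTP=427, ΣFP=415, ΣFN=415.
Micro-F1 score = 2·TP/(2·TP+FP+FN) on pooled counts = 0.507 (equals overall accuracy in single-label multiclass).

0.507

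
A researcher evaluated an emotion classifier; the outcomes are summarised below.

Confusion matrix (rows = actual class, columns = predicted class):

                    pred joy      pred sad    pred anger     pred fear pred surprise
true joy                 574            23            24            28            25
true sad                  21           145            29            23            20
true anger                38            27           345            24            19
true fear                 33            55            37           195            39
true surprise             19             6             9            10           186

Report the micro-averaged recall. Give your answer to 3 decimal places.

0.740

Micro-averaging pools counts across classes: ΣTP=1445, ΣFP=509, ΣFN=509.
Micro-recall = TP/(TP+FN) on pooled counts = 0.740 (equals overall accuracy in single-label multiclass).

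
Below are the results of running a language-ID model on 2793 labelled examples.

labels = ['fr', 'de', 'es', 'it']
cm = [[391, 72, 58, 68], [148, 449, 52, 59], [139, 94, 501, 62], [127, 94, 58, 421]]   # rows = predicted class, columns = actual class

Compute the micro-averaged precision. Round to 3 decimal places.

0.631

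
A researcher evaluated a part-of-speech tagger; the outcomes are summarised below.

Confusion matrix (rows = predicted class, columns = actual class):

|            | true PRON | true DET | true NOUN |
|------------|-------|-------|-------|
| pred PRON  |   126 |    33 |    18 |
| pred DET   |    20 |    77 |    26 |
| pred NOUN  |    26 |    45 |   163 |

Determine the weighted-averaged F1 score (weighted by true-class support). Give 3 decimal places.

0.680

Per-class F1 score (2·TP/(2·TP+FP+FN)):
  PRON: TP=126, FP=33+18=51, FN=20+26=46 → 252/349 = 0.7221
  DET: TP=77, FP=20+26=46, FN=33+45=78 → 154/278 = 0.5540
  NOUN: TP=163, FP=26+45=71, FN=18+26=44 → 326/441 = 0.7392
Weighted-F1 score = Σ (supportᵢ/N)·F1 scoreᵢ with N=534: (172/534)·0.7221 + (155/534)·0.5540 + (207/534)·0.7392 = 0.680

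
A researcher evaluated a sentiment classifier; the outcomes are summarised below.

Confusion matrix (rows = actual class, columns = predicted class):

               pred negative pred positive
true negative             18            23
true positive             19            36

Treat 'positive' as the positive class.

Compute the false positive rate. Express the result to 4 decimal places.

FPR = FP/(FP+TN) = 23/(23+18) = 0.5610

0.5610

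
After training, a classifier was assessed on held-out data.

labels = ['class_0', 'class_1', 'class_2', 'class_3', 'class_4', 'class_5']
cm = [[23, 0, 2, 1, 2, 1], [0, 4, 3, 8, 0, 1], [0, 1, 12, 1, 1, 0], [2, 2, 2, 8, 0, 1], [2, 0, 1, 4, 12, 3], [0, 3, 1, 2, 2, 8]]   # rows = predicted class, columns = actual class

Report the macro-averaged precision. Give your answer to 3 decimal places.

Per-class precision (TP/(TP+FP)):
  class_0: TP=23, FP=0+2+1+2+1=6 → 23/29 = 0.7931
  class_1: TP=4, FP=0+3+8+0+1=12 → 4/16 = 0.2500
  class_2: TP=12, FP=0+1+1+1+0=3 → 12/15 = 0.8000
  class_3: TP=8, FP=2+2+2+0+1=7 → 8/15 = 0.5333
  class_4: TP=12, FP=2+0+1+4+3=10 → 12/22 = 0.5455
  class_5: TP=8, FP=0+3+1+2+2=8 → 8/16 = 0.5000
Macro-precision = mean = (0.7931 + 0.2500 + 0.8000 + 0.5333 + 0.5455 + 0.5000) / 6 = 0.570

0.570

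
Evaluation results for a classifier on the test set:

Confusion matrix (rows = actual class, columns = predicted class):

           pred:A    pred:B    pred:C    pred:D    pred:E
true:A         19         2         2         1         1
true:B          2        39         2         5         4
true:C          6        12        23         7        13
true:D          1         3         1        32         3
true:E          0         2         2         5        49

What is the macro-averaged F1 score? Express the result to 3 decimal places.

0.682

Per-class F1 score (2·TP/(2·TP+FP+FN)):
  A: TP=19, FP=2+6+1+0=9, FN=2+2+1+1=6 → 38/53 = 0.7170
  B: TP=39, FP=2+12+3+2=19, FN=2+2+5+4=13 → 78/110 = 0.7091
  C: TP=23, FP=2+2+1+2=7, FN=6+12+7+13=38 → 46/91 = 0.5055
  D: TP=32, FP=1+5+7+5=18, FN=1+3+1+3=8 → 64/90 = 0.7111
  E: TP=49, FP=1+4+13+3=21, FN=0+2+2+5=9 → 98/128 = 0.7656
Macro-F1 score = mean = (0.7170 + 0.7091 + 0.5055 + 0.7111 + 0.7656) / 5 = 0.682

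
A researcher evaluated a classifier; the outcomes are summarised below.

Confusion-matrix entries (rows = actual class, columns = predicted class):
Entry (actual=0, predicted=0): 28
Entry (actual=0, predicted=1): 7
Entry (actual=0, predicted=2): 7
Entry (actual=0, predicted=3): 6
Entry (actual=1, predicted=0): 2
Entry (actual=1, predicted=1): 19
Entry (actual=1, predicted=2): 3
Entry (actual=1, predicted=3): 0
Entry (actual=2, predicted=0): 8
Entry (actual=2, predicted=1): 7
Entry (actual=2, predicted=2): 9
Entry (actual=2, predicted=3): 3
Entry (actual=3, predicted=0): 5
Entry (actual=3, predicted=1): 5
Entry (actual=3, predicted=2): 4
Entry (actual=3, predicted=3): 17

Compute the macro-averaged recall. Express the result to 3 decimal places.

Per-class recall (TP/(TP+FN)):
  0: TP=28, FN=7+7+6=20 → 28/48 = 0.5833
  1: TP=19, FN=2+3+0=5 → 19/24 = 0.7917
  2: TP=9, FN=8+7+3=18 → 9/27 = 0.3333
  3: TP=17, FN=5+5+4=14 → 17/31 = 0.5484
Macro-recall = mean = (0.5833 + 0.7917 + 0.3333 + 0.5484) / 4 = 0.564

0.564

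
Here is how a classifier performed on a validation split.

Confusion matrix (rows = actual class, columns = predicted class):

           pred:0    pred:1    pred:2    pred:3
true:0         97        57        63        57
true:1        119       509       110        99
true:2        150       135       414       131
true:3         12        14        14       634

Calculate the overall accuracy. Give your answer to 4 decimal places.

0.6325

Accuracy = trace / total = (97+509+414+634=1654) / 2615 = 1654/2615 = 0.6325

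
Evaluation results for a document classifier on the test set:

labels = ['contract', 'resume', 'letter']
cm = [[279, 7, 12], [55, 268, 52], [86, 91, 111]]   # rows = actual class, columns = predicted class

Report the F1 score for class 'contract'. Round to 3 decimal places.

0.777

F1 score = 2·TP/(2·TP+FP+FN).
contract: TP=279, FP=55+86=141, FN=7+12=19 → 558/718 = 0.7772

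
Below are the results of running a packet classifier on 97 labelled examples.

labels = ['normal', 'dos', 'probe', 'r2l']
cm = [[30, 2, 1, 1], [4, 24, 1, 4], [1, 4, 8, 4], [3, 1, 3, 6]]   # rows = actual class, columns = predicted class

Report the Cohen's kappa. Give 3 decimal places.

0.579

Observed agreement pₒ = trace/N = 68/97 = 0.7010
Expected agreement pₑ = Σ (rowᵢ·colᵢ)/N² = (34·38 + 33·31 + 17·13 + 13·15)/97² = 0.2903
κ = (pₒ − pₑ)/(1 − pₑ) = (0.7010 − 0.2903)/(1 − 0.2903) = 0.579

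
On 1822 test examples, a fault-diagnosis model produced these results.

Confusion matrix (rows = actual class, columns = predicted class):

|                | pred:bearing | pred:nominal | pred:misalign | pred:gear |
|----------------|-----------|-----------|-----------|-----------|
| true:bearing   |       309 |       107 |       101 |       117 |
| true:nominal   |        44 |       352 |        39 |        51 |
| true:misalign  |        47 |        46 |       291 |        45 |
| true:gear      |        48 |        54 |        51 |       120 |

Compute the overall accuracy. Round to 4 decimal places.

0.5884

Accuracy = trace / total = (309+352+291+120=1072) / 1822 = 1072/1822 = 0.5884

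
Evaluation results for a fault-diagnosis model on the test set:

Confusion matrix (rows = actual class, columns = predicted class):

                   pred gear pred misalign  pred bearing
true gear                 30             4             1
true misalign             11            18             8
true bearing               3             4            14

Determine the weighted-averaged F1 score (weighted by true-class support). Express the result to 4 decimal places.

0.6569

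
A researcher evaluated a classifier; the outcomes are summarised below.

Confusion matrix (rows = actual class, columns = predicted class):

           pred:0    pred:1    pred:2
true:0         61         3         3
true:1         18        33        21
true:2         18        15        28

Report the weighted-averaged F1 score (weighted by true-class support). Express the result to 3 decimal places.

Per-class F1 score (2·TP/(2·TP+FP+FN)):
  0: TP=61, FP=18+18=36, FN=3+3=6 → 122/164 = 0.7439
  1: TP=33, FP=3+15=18, FN=18+21=39 → 66/123 = 0.5366
  2: TP=28, FP=3+21=24, FN=18+15=33 → 56/113 = 0.4956
Weighted-F1 score = Σ (supportᵢ/N)·F1 scoreᵢ with N=200: (67/200)·0.7439 + (72/200)·0.5366 + (61/200)·0.4956 = 0.594

0.594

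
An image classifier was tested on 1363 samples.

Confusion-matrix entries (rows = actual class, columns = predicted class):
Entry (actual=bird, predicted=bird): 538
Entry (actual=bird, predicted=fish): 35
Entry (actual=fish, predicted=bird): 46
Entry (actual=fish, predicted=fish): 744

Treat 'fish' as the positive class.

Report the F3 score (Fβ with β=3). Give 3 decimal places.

0.943

Fβ = (1+β²)·TP / ((1+β²)·TP + β²·FN + FP), with β²=9
= 10·744 / (10·744 + 9·46 + 35) = 0.943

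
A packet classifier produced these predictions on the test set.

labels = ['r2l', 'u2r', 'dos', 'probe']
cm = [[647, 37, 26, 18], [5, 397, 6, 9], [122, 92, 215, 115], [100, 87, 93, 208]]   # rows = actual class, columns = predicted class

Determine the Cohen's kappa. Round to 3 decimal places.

0.557

Observed agreement pₒ = trace/N = 1467/2177 = 0.6739
Expected agreement pₑ = Σ (rowᵢ·colᵢ)/N² = (728·874 + 417·613 + 544·340 + 488·350)/2177² = 0.2633
κ = (pₒ − pₑ)/(1 − pₑ) = (0.6739 − 0.2633)/(1 − 0.2633) = 0.557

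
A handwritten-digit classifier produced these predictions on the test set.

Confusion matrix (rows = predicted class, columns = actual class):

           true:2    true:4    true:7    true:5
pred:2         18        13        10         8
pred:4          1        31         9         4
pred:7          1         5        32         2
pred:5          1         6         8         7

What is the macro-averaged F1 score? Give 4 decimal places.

Per-class F1 score (2·TP/(2·TP+FP+FN)):
  2: TP=18, FP=13+10+8=31, FN=1+1+1=3 → 36/70 = 0.51429
  4: TP=31, FP=1+9+4=14, FN=13+5+6=24 → 62/100 = 0.62000
  7: TP=32, FP=1+5+2=8, FN=10+9+8=27 → 64/99 = 0.64646
  5: TP=7, FP=1+6+8=15, FN=8+4+2=14 → 14/43 = 0.32558
Macro-F1 score = mean = (0.51429 + 0.62000 + 0.64646 + 0.32558) / 4 = 0.5266

0.5266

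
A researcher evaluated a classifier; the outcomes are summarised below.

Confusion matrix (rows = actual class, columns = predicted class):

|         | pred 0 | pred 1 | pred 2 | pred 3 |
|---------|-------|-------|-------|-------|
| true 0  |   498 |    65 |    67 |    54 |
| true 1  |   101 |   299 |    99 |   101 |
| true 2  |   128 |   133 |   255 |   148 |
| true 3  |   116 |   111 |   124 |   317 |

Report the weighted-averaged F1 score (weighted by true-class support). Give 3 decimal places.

0.517

Per-class F1 score (2·TP/(2·TP+FP+FN)):
  0: TP=498, FP=101+128+116=345, FN=65+67+54=186 → 996/1527 = 0.6523
  1: TP=299, FP=65+133+111=309, FN=101+99+101=301 → 598/1208 = 0.4950
  2: TP=255, FP=67+99+124=290, FN=128+133+148=409 → 510/1209 = 0.4218
  3: TP=317, FP=54+101+148=303, FN=116+111+124=351 → 634/1288 = 0.4922
Weighted-F1 score = Σ (supportᵢ/N)·F1 scoreᵢ with N=2616: (684/2616)·0.6523 + (600/2616)·0.4950 + (664/2616)·0.4218 + (668/2616)·0.4922 = 0.517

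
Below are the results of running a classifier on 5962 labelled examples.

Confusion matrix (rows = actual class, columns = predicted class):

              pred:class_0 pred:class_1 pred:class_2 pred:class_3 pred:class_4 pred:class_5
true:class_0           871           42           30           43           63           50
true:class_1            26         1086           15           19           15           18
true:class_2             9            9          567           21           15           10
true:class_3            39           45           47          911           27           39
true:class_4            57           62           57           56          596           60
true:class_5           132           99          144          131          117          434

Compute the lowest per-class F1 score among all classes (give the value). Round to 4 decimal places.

0.5204

Per-class F1 score (2·TP/(2·TP+FP+FN)):
  class_0: TP=871, FP=26+9+39+57+132=263, FN=42+30+43+63+50=228 → 1742/2233 = 0.78012
  class_1: TP=1086, FP=42+9+45+62+99=257, FN=26+15+19+15+18=93 → 2172/2522 = 0.86122
  class_2: TP=567, FP=30+15+47+57+144=293, FN=9+9+21+15+10=64 → 1134/1491 = 0.76056
  class_3: TP=911, FP=43+19+21+56+131=270, FN=39+45+47+27+39=197 → 1822/2289 = 0.79598
  class_4: TP=596, FP=63+15+15+27+117=237, FN=57+62+57+56+60=292 → 1192/1721 = 0.69262
  class_5: TP=434, FP=50+18+10+39+60=177, FN=132+99+144+131+117=623 → 868/1668 = 0.52038
Lowest is class 'class_5' with F1 score = 0.5204.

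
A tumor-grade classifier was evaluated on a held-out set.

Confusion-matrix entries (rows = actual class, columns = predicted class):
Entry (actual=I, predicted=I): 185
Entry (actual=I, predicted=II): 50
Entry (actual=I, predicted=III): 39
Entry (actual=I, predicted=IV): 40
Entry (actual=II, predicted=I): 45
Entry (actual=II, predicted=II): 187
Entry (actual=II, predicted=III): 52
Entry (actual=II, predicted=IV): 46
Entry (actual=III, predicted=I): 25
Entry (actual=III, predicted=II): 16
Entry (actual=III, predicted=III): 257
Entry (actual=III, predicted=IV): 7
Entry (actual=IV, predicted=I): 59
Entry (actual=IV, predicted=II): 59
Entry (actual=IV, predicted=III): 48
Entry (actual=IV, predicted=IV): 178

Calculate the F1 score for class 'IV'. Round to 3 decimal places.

0.579

F1 score = 2·TP/(2·TP+FP+FN).
IV: TP=178, FP=40+46+7=93, FN=59+59+48=166 → 356/615 = 0.5789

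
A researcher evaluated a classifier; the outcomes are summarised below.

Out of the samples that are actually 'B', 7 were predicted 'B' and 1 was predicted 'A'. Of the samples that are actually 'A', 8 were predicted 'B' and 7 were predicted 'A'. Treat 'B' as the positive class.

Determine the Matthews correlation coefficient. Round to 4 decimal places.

MCC = (TP·TN − FP·FN) / √((TP+FP)(TP+FN)(TN+FP)(TN+FN))
Numerator = 7·7 − 8·1 = 41
Denominator = √(15·8·15·8) = √14400 = 120.0000
MCC = 41 / 120.0000 = 0.3417

0.3417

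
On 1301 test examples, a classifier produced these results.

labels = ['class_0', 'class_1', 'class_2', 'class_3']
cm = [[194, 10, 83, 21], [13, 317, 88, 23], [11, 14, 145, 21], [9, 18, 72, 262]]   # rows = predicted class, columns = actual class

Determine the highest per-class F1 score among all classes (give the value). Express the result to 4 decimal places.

0.7925

Per-class F1 score (2·TP/(2·TP+FP+FN)):
  class_0: TP=194, FP=10+83+21=114, FN=13+11+9=33 → 388/535 = 0.72523
  class_1: TP=317, FP=13+88+23=124, FN=10+14+18=42 → 634/800 = 0.79250
  class_2: TP=145, FP=11+14+21=46, FN=83+88+72=243 → 290/579 = 0.50086
  class_3: TP=262, FP=9+18+72=99, FN=21+23+21=65 → 524/688 = 0.76163
Highest is class 'class_1' with F1 score = 0.7925.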